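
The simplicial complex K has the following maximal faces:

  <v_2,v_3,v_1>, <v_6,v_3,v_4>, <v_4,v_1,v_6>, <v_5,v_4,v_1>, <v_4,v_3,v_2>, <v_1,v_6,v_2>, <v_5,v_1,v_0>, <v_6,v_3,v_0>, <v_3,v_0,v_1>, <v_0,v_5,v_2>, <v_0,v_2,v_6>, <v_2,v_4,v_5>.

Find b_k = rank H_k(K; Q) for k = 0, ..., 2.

b_0 = 1, b_1 = 0, b_2 = 0.

K has 7 vertices, 18 edges, 12 triangles.
rank ∂_0 = 0, rank ∂_1 = 6 ⇒ b_0 = 7 − 0 − 6 = 1; all invariant factors of ∂_1 are 1 so no torsion. So H_0 = Z.
rank ∂_1 = 6, rank ∂_2 = 12 ⇒ b_1 = 18 − 6 − 12 = 0; ∂_2 has invariant factor(s) [2] giving torsion. So H_1 = Z/2.
rank ∂_2 = 12, rank ∂_3 = 0 ⇒ b_2 = 12 − 12 − 0 = 0. So H_2 = 0.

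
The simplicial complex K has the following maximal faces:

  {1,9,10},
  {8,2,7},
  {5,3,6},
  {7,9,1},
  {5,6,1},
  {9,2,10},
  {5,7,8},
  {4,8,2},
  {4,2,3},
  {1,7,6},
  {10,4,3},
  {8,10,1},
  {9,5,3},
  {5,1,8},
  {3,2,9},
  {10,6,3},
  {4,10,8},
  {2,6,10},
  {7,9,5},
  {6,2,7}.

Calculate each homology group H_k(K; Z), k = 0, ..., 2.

Take the total order 1 < 2 < 3 < 4 < 5 < 6 < 7 < 8 < 9 < 10 on the vertex set. Then K (dimension 2) consists of the simplices:

  0-simplices (10): [1], [2], [3], [4], [5], [6], [7], [8], [9], [10]
  1-simplices (30): (30 of them)
  2-simplices (20): (20 of them)

Hence C_0 ≅ Z^10, C_1 ≅ Z^30, C_2 ≅ Z^20.

The boundary map ∂_1: C_1 → C_0 sends each edge [p,q] (with p < q) to q − p. For instance
  ∂[5,9] = [9] − [5].
The resulting 10×30 matrix has rank 9, and its Smith normal form has invariant factors (1,1,1,1,1,1,1,1,1).

Boundary ∂_2: C_2 → C_1 acts by ∂[p,q,r] = [q,r] − [p,r] + [p,q]. For instance
  ∂[2,9,10] = [9,10] − [2,10] + [2,9],
  ∂[1,9,10] = [9,10] − [1,10] + [1,9].
As a 30×20 matrix over Z this has rank 20, with invariant factors (1,1,1,1,1,1,1,1,1,1,1,1,1,1,1,1,1,1,1,2).

From H_k ≅ ker(∂_k) / im(∂_{k+1}) we obtain:

  H_0: rank C_0 − rank ∂_1 = 10 − 9 = 1, and the invariant factors of ∂_1 are all 1, so H_0 ≅ Z.
  H_1: rank ker ∂_1 − rank ∂_2 = (30 − 9) − 20 = 1, and ∂_2 has invariant factor 2 > 1, so H_1 ≅ Z ⊕ Z/2Z.
  H_2: rank ker ∂_2 − rank ∂_3 = (20 − 20) − 0 = 0, and there is no ∂_3, so H_2 ≅ 0.

As a check, the Euler characteristic is 10 − 30 + 20 = 0, which agrees with 1 − 1 + 0 = 0.

H_0 ≅ Z,  H_1 ≅ Z ⊕ Z/2Z,  H_2 = 0.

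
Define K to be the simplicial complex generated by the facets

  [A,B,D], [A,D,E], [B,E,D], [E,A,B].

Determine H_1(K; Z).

H_1 = 0.

Order the vertices as A < B < D < E. Listing each simplex with vertices in this order, K has dimension 2 with simplices:

  0-simplices (4): A, B, D, E
  1-simplices (6): AB, AD, AE, BD, BE, DE
  2-simplices (4): ABD, ABE, ADE, BDE

so the chain groups are C_0 ≅ Z^4, C_1 ≅ Z^6, C_2 ≅ Z^4.

∂_1: C_1 → C_0 is given by ∂[p,q] = [q] − [p].
The resulting 4×6 matrix has rank 3, and its Smith normal form has invariant factors (1,1,1).

Boundary ∂_2: C_2 → C_1 acts by ∂[p,q,r] = [q,r] − [p,r] + [p,q]. For instance
  ∂BDE = DE − BE + BD,
  ∂ADE = DE − AE + AD.
This gives a 6×4 integer matrix of rank 3; reducing to Smith normal form yields diagonal entries (1,1,1).

From H_k ≅ ker(∂_k) / im(∂_{k+1}) we obtain:

  H_1: rank ker ∂_1 − rank ∂_2 = (6 − 3) − 3 = 0, and the invariant factors of ∂_2 are all 1, so H_1 = 0.

(K is a triangulation of the 2-sphere S^2.)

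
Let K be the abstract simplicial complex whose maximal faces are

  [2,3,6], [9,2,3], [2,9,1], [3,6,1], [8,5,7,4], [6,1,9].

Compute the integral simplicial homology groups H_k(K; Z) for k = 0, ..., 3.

H_0 ≅ Z^2,  H_1 ≅ Z,  H_2 = 0,  H_3 = 0.

Fix the vertex order 1 < 2 < 3 < 4 < 5 < 6 < 7 < 8 < 9 and write every simplex with vertices in increasing order. Then dim K = 3 and the simplices of K are:

  0-simplices (9): [1], [2], [3], [4], [5], [6], [7], [8], [9]
  1-simplices (16): [1,2], [1,3], [1,6], [1,9], [2,3], [2,6], [2,9], [3,6], [3,9], [4,5], [4,7], [4,8], [5,7], [5,8], [6,9], [7,8]
  2-simplices (9): [1,2,9], [1,3,6], [1,6,9], [2,3,6], [2,3,9], [4,5,7], [4,5,8], [4,7,8], [5,7,8]
  3-simplices (1): [4,5,7,8]

so the chain groups are C_0 ≅ Z^9, C_1 ≅ Z^16, C_2 ≅ Z^9, C_3 ≅ Z^1.

∂_1: C_1 → C_0 is given by ∂[p,q] = [q] − [p]. For instance
  ∂[4,8] = [8] − [4].
The resulting 9×16 matrix has rank 7, and its Smith normal form has invariant factors (1,1,1,1,1,1,1).

Boundary ∂_2: C_2 → C_1 maps a triangle to the signed sum of its edges. For instance
  ∂[1,3,6] = [3,6] − [1,6] + [1,3],
  ∂[1,6,9] = [6,9] − [1,9] + [1,6].
The 16×9 boundary matrix has rank 8 and Smith normal form diag(1,1,1,1,1,1,1,1).

Boundary ∂_3: C_3 → C_2 sends each 3-simplex σ to the alternating sum Σ_i (−1)^i (σ with its i-th vertex removed). For instance
  ∂[4,5,7,8] = [5,7,8] − [4,7,8] + [4,5,8] − [4,5,7].
This gives a 9×1 integer matrix of rank 1; reducing to Smith normal form yields diagonal entries (1).

Now H_k = ker ∂_k / im ∂_{k+1}, so:

  H_0: rank C_0 − rank ∂_1 = 9 − 7 = 2, and the invariant factors of ∂_1 are all 1, so H_0 = Z^2.
  H_1: rank ker ∂_1 − rank ∂_2 = (16 − 7) − 8 = 1, and the invariant factors of ∂_2 are all 1, so H_1 = Z.
  H_2: rank ker ∂_2 − rank ∂_3 = (9 − 8) − 1 = 0, and the invariant factors of ∂_3 are all 1, so H_2 = 0.
  H_3: rank ker ∂_3 − rank ∂_4 = (1 − 1) − 0 = 0, and there is no ∂_4, so H_3 = 0.

As a check, the Euler characteristic is 9 − 16 + 9 − 1 = 1, which agrees with 2 − 1 + 0 − 0 = 1.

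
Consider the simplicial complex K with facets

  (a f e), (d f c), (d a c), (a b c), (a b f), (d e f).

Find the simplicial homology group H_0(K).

H_0 = Z.

K has 6 vertices, 12 edges, 6 triangles.
rank ∂_0 = 0, rank ∂_1 = 5 ⇒ b_0 = 6 − 0 − 5 = 1; all invariant factors of ∂_1 are 1 so no torsion. So H_0 ≅ Z.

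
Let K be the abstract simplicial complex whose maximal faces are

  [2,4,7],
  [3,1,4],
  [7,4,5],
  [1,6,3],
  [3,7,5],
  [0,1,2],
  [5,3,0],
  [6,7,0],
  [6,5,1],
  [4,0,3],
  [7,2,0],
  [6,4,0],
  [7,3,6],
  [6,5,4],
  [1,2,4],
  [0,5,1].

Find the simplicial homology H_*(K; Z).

Take the total order 0 < 1 < 2 < 3 < 4 < 5 < 6 < 7 on the vertex set. Then K (dimension 2) consists of the simplices:

  0-simplices (8): [0], [1], [2], [3], [4], [5], [6], [7]
  1-simplices (24): (24 of them)
  2-simplices (16): [0,1,2], [0,1,5], [0,2,7], [0,3,4], [0,3,5], [0,4,6], [0,6,7], [1,2,4], [1,3,4], [1,3,6], [1,5,6], [2,4,7], [3,5,7], [3,6,7], [4,5,6], [4,5,7]

giving chain groups C_0 ≅ Z^8, C_1 ≅ Z^24, C_2 ≅ Z^16.

∂_1: C_1 → C_0 sends each edge [p,q] (with p < q) to q − p. For instance
  ∂[0,1] = [1] − [0].
The resulting 8×24 matrix has rank 7, and its Smith normal form has invariant factors (1,1,1,1,1,1,1).

∂_2: C_2 → C_1 sends each 2-simplex [p,q,r] to [q,r] − [p,r] + [p,q]. For instance
  ∂[1,3,4] = [3,4] − [1,4] + [1,3],
  ∂[0,3,5] = [3,5] − [0,5] + [0,3].
This gives a 24×16 integer matrix of rank 15; reducing to Smith normal form yields diagonal entries (1,1,1,1,1,1,1,1,1,1,1,1,1,1,1).

Now H_k = ker ∂_k / im ∂_{k+1}, so:

  H_0: rank C_0 − rank ∂_1 = 8 − 7 = 1, and the invariant factors of ∂_1 are all 1, so H_0 = Z.
  H_1: rank ker ∂_1 − rank ∂_2 = (24 − 7) − 15 = 2, and the invariant factors of ∂_2 are all 1, so H_1 = Z^2.
  H_2: rank ker ∂_2 − rank ∂_3 = (16 − 15) − 0 = 1, and there is no ∂_3, so H_2 = Z.

H_0 ≅ Z,  H_1 ≅ Z^2,  H_2 ≅ Z.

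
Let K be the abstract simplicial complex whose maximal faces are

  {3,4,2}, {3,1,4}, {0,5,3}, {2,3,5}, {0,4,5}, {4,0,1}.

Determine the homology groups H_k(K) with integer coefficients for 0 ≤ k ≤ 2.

H_0 = Z,  H_1 = Z,  H_2 = 0.

We work with the vertex ordering 0 < 1 < 2 < 3 < 4 < 5. The simplices of K, each written with vertices in increasing order, are:

  0-simplices (6): [0], [1], [2], [3], [4], [5]
  1-simplices (12): [0,1], [0,3], [0,4], [0,5], [1,3], [1,4], [2,3], [2,4], [2,5], [3,4], [3,5], [4,5]
  2-simplices (6): [0,1,4], [0,3,5], [0,4,5], [1,3,4], [2,3,4], [2,3,5]

Hence C_0 ≅ Z^6, C_1 ≅ Z^12, C_2 ≅ Z^6.

∂_1: C_1 → C_0 maps an edge to its endpoints' difference, ∂[p,q] = q − p. For instance
  ∂[2,4] = [4] − [2].
This gives a 6×12 integer matrix of rank 5; reducing to Smith normal form yields diagonal entries (1,1,1,1,1).

∂_2: C_2 → C_1 maps a triangle to the signed sum of its edges. For instance
  ∂[0,1,4] = [1,4] − [0,4] + [0,1],
  ∂[1,3,4] = [3,4] − [1,4] + [1,3].
This gives a 12×6 integer matrix of rank 6; reducing to Smith normal form yields diagonal entries (1,1,1,1,1,1).

Computing H_k = (kernel of ∂_k) / (image of ∂_{k+1}):

  H_0: rank C_0 − rank ∂_1 = 6 − 5 = 1, and the invariant factors of ∂_1 are all 1, so H_0 ≅ Z.
  H_1: rank ker ∂_1 − rank ∂_2 = (12 − 5) − 6 = 1, and the invariant factors of ∂_2 are all 1, so H_1 ≅ Z.
  H_2: rank ker ∂_2 − rank ∂_3 = (6 − 6) − 0 = 0, and there is no ∂_3, so H_2 ≅ 0.

(K is a triangulation of the cylinder S^1 x I.)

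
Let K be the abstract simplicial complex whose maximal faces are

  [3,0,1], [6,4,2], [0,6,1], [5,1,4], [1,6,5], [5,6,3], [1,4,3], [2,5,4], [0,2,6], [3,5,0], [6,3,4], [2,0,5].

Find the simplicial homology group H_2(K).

We work with the vertex ordering 0 < 1 < 2 < 3 < 4 < 5 < 6. The simplices of K, each written with vertices in increasing order, are:

  0-simplices (7): [0], [1], [2], [3], [4], [5], [6]
  1-simplices (18): [0,1], [0,2], [0,3], [0,5], [0,6], [1,3], [1,4], [1,5], [1,6], [2,4], [2,5], [2,6], [3,4], [3,5], [3,6], [4,5], [4,6], [5,6]
  2-simplices (12): [0,1,3], [0,1,6], [0,2,5], [0,2,6], [0,3,5], [1,3,4], [1,4,5], [1,5,6], [2,4,5], [2,4,6], [3,4,6], [3,5,6]

so the chain groups are C_0 ≅ Z^7, C_1 ≅ Z^18, C_2 ≅ Z^12.

Boundary ∂_1: C_1 → C_0 sends each edge [p,q] (with p < q) to q − p. For instance
  ∂[0,5] = [5] − [0].
As a 7×18 matrix over Z this has rank 6, with invariant factors (1,1,1,1,1,1).

Boundary ∂_2: C_2 → C_1 acts by ∂[p,q,r] = [q,r] − [p,r] + [p,q]. For instance
  ∂[0,2,5] = [2,5] − [0,5] + [0,2],
  ∂[0,1,3] = [1,3] − [0,3] + [0,1].
The 18×12 boundary matrix has rank 12 and Smith normal form diag(1,1,1,1,1,1,1,1,1,1,1,2).

From H_k ≅ ker(∂_k) / im(∂_{k+1}) we obtain:

  H_2: rank ker ∂_2 − rank ∂_3 = (12 − 12) − 0 = 0, and there is no ∂_3, so H_2 ≅ 0.

H_2 = 0.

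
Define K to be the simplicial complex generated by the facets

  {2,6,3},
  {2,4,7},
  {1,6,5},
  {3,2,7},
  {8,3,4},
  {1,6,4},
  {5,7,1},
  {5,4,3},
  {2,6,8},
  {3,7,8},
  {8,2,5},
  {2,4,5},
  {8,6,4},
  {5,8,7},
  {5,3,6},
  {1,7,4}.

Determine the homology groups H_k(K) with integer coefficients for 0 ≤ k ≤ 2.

H_0 ≅ Z,  H_1 ≅ Z^2,  H_2 ≅ Z.

K has 8 vertices, 24 edges, 16 triangles.
rank ∂_0 = 0, rank ∂_1 = 7 ⇒ b_0 = 8 − 0 − 7 = 1; all invariant factors of ∂_1 are 1 so no torsion. So H_0 = Z.
rank ∂_1 = 7, rank ∂_2 = 15 ⇒ b_1 = 24 − 7 − 15 = 2; all invariant factors of ∂_2 are 1 so no torsion. So H_1 = Z^2.
rank ∂_2 = 15, rank ∂_3 = 0 ⇒ b_2 = 16 − 15 − 0 = 1. So H_2 = Z.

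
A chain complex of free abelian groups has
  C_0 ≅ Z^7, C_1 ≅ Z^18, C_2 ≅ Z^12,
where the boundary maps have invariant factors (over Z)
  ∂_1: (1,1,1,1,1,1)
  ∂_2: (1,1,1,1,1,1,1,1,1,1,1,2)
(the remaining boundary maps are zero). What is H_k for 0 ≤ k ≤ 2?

H_0 ≅ Z,  H_1 ≅ Z/2,  H_2 = 0.

H_0: b_0 = 7 − 0 − 6 = 1; torsion from ∂_1 factors > 1: none. So H_0 ≅ Z.
H_1: b_1 = 18 − 6 − 12 = 0; torsion from ∂_2 factors > 1: [2]. So H_1 ≅ Z/2.
H_2: b_2 = 12 − 12 − 0 = 0; torsion from ∂_3 factors > 1: none. So H_2 ≅ 0.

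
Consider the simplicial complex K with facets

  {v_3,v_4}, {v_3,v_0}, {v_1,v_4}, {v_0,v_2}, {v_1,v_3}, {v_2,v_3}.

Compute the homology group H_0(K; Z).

H_0 = Z.

Fix the vertex order v_0 < v_1 < v_2 < v_3 < v_4 and write every simplex with vertices in increasing order. Then dim K = 1 and the simplices of K are:

  0-simplices (5): [v_0], [v_1], [v_2], [v_3], [v_4]
  1-simplices (6): [v_0,v_2], [v_0,v_3], [v_1,v_3], [v_1,v_4], [v_2,v_3], [v_3,v_4]

so the chain groups are C_0 ≅ Z^5, C_1 ≅ Z^6.

Boundary ∂_1: C_1 → C_0 maps an edge to its endpoints' difference, ∂[p,q] = q − p. For instance
  ∂[v_0,v_2] = [v_2] − [v_0].
This gives a 5×6 integer matrix of rank 4; reducing to Smith normal form yields diagonal entries (1,1,1,1).

Now H_k = ker ∂_k / im ∂_{k+1}, so:

  H_0: rank C_0 − rank ∂_1 = 5 − 4 = 1, and the invariant factors of ∂_1 are all 1, so H_0 = Z.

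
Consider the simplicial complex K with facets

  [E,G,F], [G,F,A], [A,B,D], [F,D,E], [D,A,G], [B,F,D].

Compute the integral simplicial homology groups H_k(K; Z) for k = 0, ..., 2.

H_0 = Z,  H_1 = Z,  H_2 = 0.

Fix the vertex order A < B < D < E < F < G and write every simplex with vertices in increasing order. Then dim K = 2 and the simplices of K are:

  0-simplices (6): A, B, D, E, F, G
  1-simplices (12): AB, AD, AF, AG, BD, BF, DE, DF, DG, EF, EG, FG
  2-simplices (6): ABD, ADG, AFG, BDF, DEF, EFG

Hence C_0 ≅ Z^6, C_1 ≅ Z^12, C_2 ≅ Z^6.

Boundary ∂_1: C_1 → C_0 is given by ∂[p,q] = [q] − [p]. For instance
  ∂BD = D − B.
The 6×12 boundary matrix has rank 5 and Smith normal form diag(1,1,1,1,1).

The boundary map ∂_2: C_2 → C_1 sends each 2-simplex [p,q,r] to [q,r] − [p,r] + [p,q]. For instance
  ∂ADG = DG − AG + AD,
  ∂BDF = DF − BF + BD.
The 12×6 boundary matrix has rank 6 and Smith normal form diag(1,1,1,1,1,1).

From H_k ≅ ker(∂_k) / im(∂_{k+1}) we obtain:

  H_0: rank C_0 − rank ∂_1 = 6 − 5 = 1, and the invariant factors of ∂_1 are all 1, so H_0 = Z.
  H_1: rank ker ∂_1 − rank ∂_2 = (12 − 5) − 6 = 1, and the invariant factors of ∂_2 are all 1, so H_1 = Z.
  H_2: rank ker ∂_2 − rank ∂_3 = (6 − 6) − 0 = 0, and there is no ∂_3, so H_2 = 0.

As a check, the Euler characteristic is 6 − 12 + 6 = 0, which agrees with 1 − 1 + 0 = 0.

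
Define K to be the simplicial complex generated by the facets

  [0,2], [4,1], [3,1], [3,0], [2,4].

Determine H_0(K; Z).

Order the vertices as 0 < 1 < 2 < 3 < 4. Listing each simplex with vertices in this order, K has dimension 1 with simplices:

  0-simplices (5): [0], [1], [2], [3], [4]
  1-simplices (5): [0,2], [0,3], [1,3], [1,4], [2,4]

giving chain groups C_0 ≅ Z^5, C_1 ≅ Z^5.

Boundary ∂_1: C_1 → C_0 maps an edge to its endpoints' difference, ∂[p,q] = q − p. For instance
  ∂[0,2] = [2] − [0].
As a 5×5 matrix over Z this has rank 4, with invariant factors (1,1,1,1).

Reading off H_k = ker ∂_k / im ∂_{k+1}:

  H_0: rank C_0 − rank ∂_1 = 5 − 4 = 1, and the invariant factors of ∂_1 are all 1, so H_0 = Z.

H_0 = Z.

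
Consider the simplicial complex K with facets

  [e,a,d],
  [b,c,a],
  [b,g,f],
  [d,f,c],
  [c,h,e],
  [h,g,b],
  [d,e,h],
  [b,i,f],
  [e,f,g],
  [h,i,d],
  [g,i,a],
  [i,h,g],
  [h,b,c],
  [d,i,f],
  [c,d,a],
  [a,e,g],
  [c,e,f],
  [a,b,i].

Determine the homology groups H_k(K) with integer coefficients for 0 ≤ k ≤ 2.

Order the vertices as a < b < c < d < e < f < g < h < i. Listing each simplex with vertices in this order, K has dimension 2 with simplices:

  0-simplices (9): a, b, c, d, e, f, g, h, i
  1-simplices (27): ab, ac, ad, ae, ag, ai, bc, bf, bg, bh, bi, cd, ce, cf, ch, de, df, dh, di, ef, eg, eh, fg, fi, gh, gi, hi
  2-simplices (18): abc, abi, acd, ade, aeg, agi, bch, bfg, bfi, bgh, cdf, cef, ceh, deh, dfi, dhi, efg, ghi

Hence C_0 ≅ Z^9, C_1 ≅ Z^27, C_2 ≅ Z^18.

The boundary map ∂_1: C_1 → C_0 maps an edge to its endpoints' difference, ∂[p,q] = q − p.
As a 9×27 matrix over Z this has rank 8, with invariant factors (1,1,1,1,1,1,1,1).

∂_2: C_2 → C_1 maps a triangle to the signed sum of its edges. For instance
  ∂cdf = df − cf + cd,
  ∂ceh = eh − ch + ce.
The 27×18 boundary matrix has rank 18 and Smith normal form diag(1,1,1,1,1,1,1,1,1,1,1,1,1,1,1,1,1,2).

Now H_k = ker ∂_k / im ∂_{k+1}, so:

  H_0: rank C_0 − rank ∂_1 = 9 − 8 = 1, and the invariant factors of ∂_1 are all 1, so H_0 = Z.
  H_1: rank ker ∂_1 − rank ∂_2 = (27 − 8) − 18 = 1, and ∂_2 has invariant factor 2 > 1, so H_1 = Z ⊕ Z/2Z.
  H_2: rank ker ∂_2 − rank ∂_3 = (18 − 18) − 0 = 0, and there is no ∂_3, so H_2 = 0.

As a check, the Euler characteristic is 9 − 27 + 18 = 0, which agrees with 1 − 1 + 0 = 0.
(K is a triangulation of the Klein bottle.)

H_0 = Z,  H_1 = Z ⊕ Z/2Z,  H_2 = 0.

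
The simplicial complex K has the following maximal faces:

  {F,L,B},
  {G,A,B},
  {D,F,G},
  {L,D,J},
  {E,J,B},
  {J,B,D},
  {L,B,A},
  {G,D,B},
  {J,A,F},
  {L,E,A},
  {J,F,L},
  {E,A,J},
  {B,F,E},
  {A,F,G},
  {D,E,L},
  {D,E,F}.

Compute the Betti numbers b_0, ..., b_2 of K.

b_0 = 1, b_1 = 2, b_2 = 1.

Take the total order A < B < D < E < F < G < J < L on the vertex set. Then K (dimension 2) consists of the simplices:

  0-simplices (8): A, B, D, E, F, G, J, L
  1-simplices (24): AB, AE, AF, AG, AJ, AL, BD, BE, BF, BG, BJ, BL, DE, DF, DG, DJ, DL, EF, EJ, EL, FG, FJ, FL, JL
  2-simplices (16): ABG, ABL, AEJ, AEL, AFG, AFJ, BDG, BDJ, BEF, BEJ, BFL, DEF, DEL, DFG, DJL, FJL

Hence C_0 ≅ Z^8, C_1 ≅ Z^24, C_2 ≅ Z^16.

The boundary map ∂_1: C_1 → C_0 sends each edge [p,q] (with p < q) to q − p. For instance
  ∂FG = G − F.
As a 8×24 matrix over Z this has rank 7, with invariant factors (1,1,1,1,1,1,1).

Boundary ∂_2: C_2 → C_1 sends each 2-simplex [p,q,r] to [q,r] − [p,r] + [p,q]. For instance
  ∂BFL = FL − BL + BF,
  ∂BEJ = EJ − BJ + BE.
As a 24×16 matrix over Z this has rank 15, with invariant factors (1,1,1,1,1,1,1,1,1,1,1,1,1,1,1).

From H_k ≅ ker(∂_k) / im(∂_{k+1}) we obtain:

  H_0: rank C_0 − rank ∂_1 = 8 − 7 = 1, and the invariant factors of ∂_1 are all 1, so H_0 = Z.
  H_1: rank ker ∂_1 − rank ∂_2 = (24 − 7) − 15 = 2, and the invariant factors of ∂_2 are all 1, so H_1 = Z^2.
  H_2: rank ker ∂_2 − rank ∂_3 = (16 − 15) − 0 = 1, and there is no ∂_3, so H_2 = Z.

(K is a triangulation of the torus T^2.)

Hence the Betti numbers are b_0 = 1, b_1 = 2, b_2 = 1.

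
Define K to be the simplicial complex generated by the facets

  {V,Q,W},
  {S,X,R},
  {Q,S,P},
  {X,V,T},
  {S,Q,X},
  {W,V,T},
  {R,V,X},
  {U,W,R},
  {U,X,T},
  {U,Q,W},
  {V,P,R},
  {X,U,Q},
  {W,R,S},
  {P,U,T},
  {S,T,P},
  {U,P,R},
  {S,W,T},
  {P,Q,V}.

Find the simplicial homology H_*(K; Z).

H_0 = Z,  H_1 = Z^2,  H_2 = Z.

We work with the vertex ordering P < Q < R < S < T < U < V < W < X. The simplices of K, each written with vertices in increasing order, are:

  0-simplices (9): P, Q, R, S, T, U, V, W, X
  1-simplices (27): PQ, PR, PS, PT, PU, PV, QS, QU, QV, QW, QX, RS, RU, RV, RW, RX, ST, SW, SX, TU, TV, TW, TX, UW, UX, VW, VX
  2-simplices (18): PQS, PQV, PRU, PRV, PST, PTU, QSX, QUW, QUX, QVW, RSW, RSX, RUW, RVX, STW, TUX, TVW, TVX

Hence C_0 ≅ Z^9, C_1 ≅ Z^27, C_2 ≅ Z^18.

The boundary map ∂_1: C_1 → C_0 is given by ∂[p,q] = [q] − [p]. For instance
  ∂QV = V − Q.
This gives a 9×27 integer matrix of rank 8; reducing to Smith normal form yields diagonal entries (1,1,1,1,1,1,1,1).

The boundary map ∂_2: C_2 → C_1 maps a triangle to the signed sum of its edges. For instance
  ∂STW = TW − SW + ST,
  ∂QSX = SX − QX + QS.
The 27×18 boundary matrix has rank 17 and Smith normal form diag(1,1,1,1,1,1,1,1,1,1,1,1,1,1,1,1,1).

Now H_k = ker ∂_k / im ∂_{k+1}, so:

  H_0: rank C_0 − rank ∂_1 = 9 − 8 = 1, and the invariant factors of ∂_1 are all 1, so H_0 = Z.
  H_1: rank ker ∂_1 − rank ∂_2 = (27 − 8) − 17 = 2, and the invariant factors of ∂_2 are all 1, so H_1 = Z^2.
  H_2: rank ker ∂_2 − rank ∂_3 = (18 − 17) − 0 = 1, and there is no ∂_3, so H_2 = Z.

As a check, the Euler characteristic is 9 − 27 + 18 = 0, which agrees with 1 − 2 + 1 = 0.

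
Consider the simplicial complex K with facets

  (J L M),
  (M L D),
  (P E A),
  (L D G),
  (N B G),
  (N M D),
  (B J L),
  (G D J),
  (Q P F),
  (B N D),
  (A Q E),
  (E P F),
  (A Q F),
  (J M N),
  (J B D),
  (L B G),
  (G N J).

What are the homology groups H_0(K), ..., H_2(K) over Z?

Fix the vertex order A < B < D < E < F < G < J < L < M < N < P < Q and write every simplex with vertices in increasing order. Then dim K = 2 and the simplices of K are:

  0-simplices (12): A, B, D, E, F, G, J, L, M, N, P, Q
  1-simplices (28): AE, AF, AP, AQ, BD, BG, BJ, BL, BN, DG, DJ, DL, DM, DN, EF, EP, EQ, FP, FQ, GJ, GL, GN, JL, JM, JN, LM, MN, PQ
  2-simplices (17): AEP, AEQ, AFQ, BDJ, BDN, BGL, BGN, BJL, DGJ, DGL, DLM, DMN, EFP, FPQ, GJN, JLM, JMN

so the chain groups are C_0 ≅ Z^12, C_1 ≅ Z^28, C_2 ≅ Z^17.

Boundary ∂_1: C_1 → C_0 is given by ∂[p,q] = [q] − [p]. For instance
  ∂EQ = Q − E.
The 12×28 boundary matrix has rank 10 and Smith normal form diag(1,1,1,1,1,1,1,1,1,1).

Boundary ∂_2: C_2 → C_1 maps a triangle to the signed sum of its edges. For instance
  ∂FPQ = PQ − FQ + FP,
  ∂JMN = MN − JN + JM.
The 28×17 boundary matrix has rank 17 and Smith normal form diag(1,1,1,1,1,1,1,1,1,1,1,1,1,1,1,1,2).

Reading off H_k = ker ∂_k / im ∂_{k+1}:

  H_0: rank C_0 − rank ∂_1 = 12 − 10 = 2, and the invariant factors of ∂_1 are all 1, so H_0 = Z^2.
  H_1: rank ker ∂_1 − rank ∂_2 = (28 − 10) − 17 = 1, and ∂_2 has invariant factor 2 > 1, so H_1 = Z ⊕ Z/2.
  H_2: rank ker ∂_2 − rank ∂_3 = (17 − 17) − 0 = 0, and there is no ∂_3, so H_2 = 0.

As a check, the Euler characteristic is 12 − 28 + 17 = 1, which agrees with 2 − 1 + 0 = 1.

H_0 = Z^2,  H_1 = Z ⊕ Z/2,  H_2 = 0.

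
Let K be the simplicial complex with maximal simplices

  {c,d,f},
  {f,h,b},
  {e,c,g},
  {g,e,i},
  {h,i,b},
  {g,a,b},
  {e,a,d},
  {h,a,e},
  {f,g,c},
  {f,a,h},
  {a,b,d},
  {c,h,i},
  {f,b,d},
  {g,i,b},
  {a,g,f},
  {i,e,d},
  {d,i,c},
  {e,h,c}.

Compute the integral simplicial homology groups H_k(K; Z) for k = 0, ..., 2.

Order the vertices as a < b < c < d < e < f < g < h < i. Listing each simplex with vertices in this order, K has dimension 2 with simplices:

  0-simplices (9): a, b, c, d, e, f, g, h, i
  1-simplices (27): ab, ad, ae, af, ag, ah, bd, bf, bg, bh, bi, cd, ce, cf, cg, ch, ci, de, df, di, eg, eh, ei, fg, fh, gi, hi
  2-simplices (18): abd, abg, ade, aeh, afg, afh, bdf, bfh, bgi, bhi, cdf, cdi, ceg, ceh, cfg, chi, dei, egi

Hence C_0 ≅ Z^9, C_1 ≅ Z^27, C_2 ≅ Z^18.

Boundary ∂_1: C_1 → C_0 sends each edge [p,q] (with p < q) to q − p.
The 9×27 boundary matrix has rank 8 and Smith normal form diag(1,1,1,1,1,1,1,1).

∂_2: C_2 → C_1 maps a triangle to the signed sum of its edges. For instance
  ∂afh = fh − ah + af,
  ∂bgi = gi − bi + bg.
The resulting 27×18 matrix has rank 18, and its Smith normal form has invariant factors (1,1,1,1,1,1,1,1,1,1,1,1,1,1,1,1,1,2).

From H_k ≅ ker(∂_k) / im(∂_{k+1}) we obtain:

  H_0: rank C_0 − rank ∂_1 = 9 − 8 = 1, and the invariant factors of ∂_1 are all 1, so H_0 ≅ Z.
  H_1: rank ker ∂_1 − rank ∂_2 = (27 − 8) − 18 = 1, and ∂_2 has invariant factor 2 > 1, so H_1 ≅ Z ⊕ Z/2Z.
  H_2: rank ker ∂_2 − rank ∂_3 = (18 − 18) − 0 = 0, and there is no ∂_3, so H_2 ≅ 0.

As a check, the Euler characteristic is 9 − 27 + 18 = 0, which agrees with 1 − 1 + 0 = 0.

H_0 = Z,  H_1 = Z ⊕ Z/2Z,  H_2 = 0.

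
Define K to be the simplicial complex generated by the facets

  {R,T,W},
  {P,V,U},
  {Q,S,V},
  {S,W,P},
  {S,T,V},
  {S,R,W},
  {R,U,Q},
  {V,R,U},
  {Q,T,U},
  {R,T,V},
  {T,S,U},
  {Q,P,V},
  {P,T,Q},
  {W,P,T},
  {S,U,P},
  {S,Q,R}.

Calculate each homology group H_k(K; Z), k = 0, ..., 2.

Take the total order P < Q < R < S < T < U < V < W on the vertex set. Then K (dimension 2) consists of the simplices:

  0-simplices (8): P, Q, R, S, T, U, V, W
  1-simplices (24): PQ, PS, PT, PU, PV, PW, QR, QS, QT, QU, QV, RS, RT, RU, RV, RW, ST, SU, SV, SW, TU, TV, TW, UV
  2-simplices (16): PQT, PQV, PSU, PSW, PTW, PUV, QRS, QRU, QSV, QTU, RSW, RTV, RTW, RUV, STU, STV

Hence C_0 ≅ Z^8, C_1 ≅ Z^24, C_2 ≅ Z^16.

Boundary ∂_1: C_1 → C_0 maps an edge to its endpoints' difference, ∂[p,q] = q − p.
As a 8×24 matrix over Z this has rank 7, with invariant factors (1,1,1,1,1,1,1).

∂_2: C_2 → C_1 acts by ∂[p,q,r] = [q,r] − [p,r] + [p,q]. For instance
  ∂PSU = SU − PU + PS,
  ∂PQV = QV − PV + PQ.
As a 24×16 matrix over Z this has rank 15, with invariant factors (1,1,1,1,1,1,1,1,1,1,1,1,1,1,1).

Now H_k = ker ∂_k / im ∂_{k+1}, so:

  H_0: rank C_0 − rank ∂_1 = 8 − 7 = 1, and the invariant factors of ∂_1 are all 1, so H_0 = Z.
  H_1: rank ker ∂_1 − rank ∂_2 = (24 − 7) − 15 = 2, and the invariant factors of ∂_2 are all 1, so H_1 = Z^2.
  H_2: rank ker ∂_2 − rank ∂_3 = (16 − 15) − 0 = 1, and there is no ∂_3, so H_2 = Z.

(K is a triangulation of the torus T^2.)

H_0 ≅ Z,  H_1 ≅ Z^2,  H_2 ≅ Z.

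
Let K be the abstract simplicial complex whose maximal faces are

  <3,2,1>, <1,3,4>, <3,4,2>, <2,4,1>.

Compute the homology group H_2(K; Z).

We work with the vertex ordering 1 < 2 < 3 < 4. The simplices of K, each written with vertices in increasing order, are:

  0-simplices (4): [1], [2], [3], [4]
  1-simplices (6): [1,2], [1,3], [1,4], [2,3], [2,4], [3,4]
  2-simplices (4): [1,2,3], [1,2,4], [1,3,4], [2,3,4]

giving chain groups C_0 ≅ Z^4, C_1 ≅ Z^6, C_2 ≅ Z^4.

The boundary map ∂_1: C_1 → C_0 maps an edge to its endpoints' difference, ∂[p,q] = q − p.
The resulting 4×6 matrix has rank 3, and its Smith normal form has invariant factors (1,1,1).

∂_2: C_2 → C_1 sends each 2-simplex [p,q,r] to [q,r] − [p,r] + [p,q]. For instance
  ∂[1,3,4] = [3,4] − [1,4] + [1,3],
  ∂[1,2,4] = [2,4] − [1,4] + [1,2].
The resulting 6×4 matrix has rank 3, and its Smith normal form has invariant factors (1,1,1).

Now H_k = ker ∂_k / im ∂_{k+1}, so:

  H_2: rank ker ∂_2 − rank ∂_3 = (4 − 3) − 0 = 1, and there is no ∂_3, so H_2 ≅ Z.

H_2 ≅ Z.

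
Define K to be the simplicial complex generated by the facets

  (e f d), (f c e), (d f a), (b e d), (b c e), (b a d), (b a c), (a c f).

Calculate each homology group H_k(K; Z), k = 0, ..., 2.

H_0 = Z,  H_1 = 0,  H_2 = Z.

Take the total order a < b < c < d < e < f on the vertex set. Then K (dimension 2) consists of the simplices:

  0-simplices (6): a, b, c, d, e, f
  1-simplices (12): ab, ac, ad, af, bc, bd, be, ce, cf, de, df, ef
  2-simplices (8): abc, abd, acf, adf, bce, bde, cef, def

so the chain groups are C_0 ≅ Z^6, C_1 ≅ Z^12, C_2 ≅ Z^8.

The boundary map ∂_1: C_1 → C_0 sends each edge [p,q] (with p < q) to q − p.
As a 6×12 matrix over Z this has rank 5, with invariant factors (1,1,1,1,1).

Boundary ∂_2: C_2 → C_1 sends each 2-simplex [p,q,r] to [q,r] − [p,r] + [p,q]. For instance
  ∂abc = bc − ac + ab,
  ∂bce = ce − be + bc.
This gives a 12×8 integer matrix of rank 7; reducing to Smith normal form yields diagonal entries (1,1,1,1,1,1,1).

From H_k ≅ ker(∂_k) / im(∂_{k+1}) we obtain:

  H_0: rank C_0 − rank ∂_1 = 6 − 5 = 1, and the invariant factors of ∂_1 are all 1, so H_0 ≅ Z.
  H_1: rank ker ∂_1 − rank ∂_2 = (12 − 5) − 7 = 0, and the invariant factors of ∂_2 are all 1, so H_1 ≅ 0.
  H_2: rank ker ∂_2 − rank ∂_3 = (8 − 7) − 0 = 1, and there is no ∂_3, so H_2 ≅ Z.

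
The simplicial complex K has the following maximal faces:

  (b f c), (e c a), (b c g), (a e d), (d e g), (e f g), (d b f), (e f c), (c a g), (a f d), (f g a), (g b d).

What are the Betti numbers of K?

b_0 = 1, b_1 = 0, b_2 = 0.

We work with the vertex ordering a < b < c < d < e < f < g. The simplices of K, each written with vertices in increasing order, are:

  0-simplices (7): a, b, c, d, e, f, g
  1-simplices (18): ac, ad, ae, af, ag, bc, bd, bf, bg, ce, cf, cg, de, df, dg, ef, eg, fg
  2-simplices (12): ace, acg, ade, adf, afg, bcf, bcg, bdf, bdg, cef, deg, efg

Hence C_0 ≅ Z^7, C_1 ≅ Z^18, C_2 ≅ Z^12.

Boundary ∂_1: C_1 → C_0 sends each edge [p,q] (with p < q) to q − p. For instance
  ∂af = f − a.
The resulting 7×18 matrix has rank 6, and its Smith normal form has invariant factors (1,1,1,1,1,1).

Boundary ∂_2: C_2 → C_1 maps a triangle to the signed sum of its edges. For instance
  ∂deg = eg − dg + de,
  ∂bdg = dg − bg + bd.
The 18×12 boundary matrix has rank 12 and Smith normal form diag(1,1,1,1,1,1,1,1,1,1,1,2).

Reading off H_k = ker ∂_k / im ∂_{k+1}:

  H_0: rank C_0 − rank ∂_1 = 7 − 6 = 1, and the invariant factors of ∂_1 are all 1, so H_0 ≅ Z.
  H_1: rank ker ∂_1 − rank ∂_2 = (18 − 6) − 12 = 0, and ∂_2 has invariant factor 2 > 1, so H_1 ≅ Z/2.
  H_2: rank ker ∂_2 − rank ∂_3 = (12 − 12) − 0 = 0, and there is no ∂_3, so H_2 ≅ 0.

As a check, the Euler characteristic is 7 − 18 + 12 = 1, which agrees with 1 − 0 + 0 = 1.

Hence the Betti numbers are b_0 = 1, b_1 = 0, b_2 = 0.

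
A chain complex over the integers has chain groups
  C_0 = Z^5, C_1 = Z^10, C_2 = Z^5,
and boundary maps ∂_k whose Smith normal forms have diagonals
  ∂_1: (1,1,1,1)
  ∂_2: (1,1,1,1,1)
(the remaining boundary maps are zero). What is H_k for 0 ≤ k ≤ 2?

H_0 = Z,  H_1 = Z,  H_2 = 0.

H_0: b_0 = 5 − 0 − 4 = 1; torsion from ∂_1 factors > 1: none. So H_0 = Z.
H_1: b_1 = 10 − 4 − 5 = 1; torsion from ∂_2 factors > 1: none. So H_1 = Z.
H_2: b_2 = 5 − 5 − 0 = 0; torsion from ∂_3 factors > 1: none. So H_2 = 0.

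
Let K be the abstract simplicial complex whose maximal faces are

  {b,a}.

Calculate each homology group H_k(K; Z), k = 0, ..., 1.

H_0 ≅ Z,  H_1 = 0.

Fix the vertex order a < b and write every simplex with vertices in increasing order. Then dim K = 1 and the simplices of K are:

  0-simplices (2): a, b
  1-simplices (1): ab

giving chain groups C_0 ≅ Z^2, C_1 ≅ Z^1.

∂_1: C_1 → C_0 is given by ∂[p,q] = [q] − [p]. For instance
  ∂ab = b − a.
The 2×1 boundary matrix has rank 1 and Smith normal form diag(1).

Now H_k = ker ∂_k / im ∂_{k+1}, so:

  H_0: rank C_0 − rank ∂_1 = 2 − 1 = 1, and the invariant factors of ∂_1 are all 1, so H_0 ≅ Z.
  H_1: rank ker ∂_1 − rank ∂_2 = (1 − 1) − 0 = 0, and there is no ∂_2, so H_1 ≅ 0.

As a check, the Euler characteristic is 2 − 1 = 1, which agrees with 1 − 0 = 1.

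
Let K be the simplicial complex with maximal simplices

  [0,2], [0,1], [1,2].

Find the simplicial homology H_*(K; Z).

Fix the vertex order 0 < 1 < 2 and write every simplex with vertices in increasing order. Then dim K = 1 and the simplices of K are:

  0-simplices (3): [0], [1], [2]
  1-simplices (3): [0,1], [0,2], [1,2]

giving chain groups C_0 ≅ Z^3, C_1 ≅ Z^3.

The boundary map ∂_1: C_1 → C_0 is given by ∂[p,q] = [q] − [p]. For instance
  ∂[1,2] = [2] − [1].
The 3×3 boundary matrix has rank 2 and Smith normal form diag(1,1).

Computing H_k = (kernel of ∂_k) / (image of ∂_{k+1}):

  H_0: rank C_0 − rank ∂_1 = 3 − 2 = 1, and the invariant factors of ∂_1 are all 1, so H_0 ≅ Z.
  H_1: rank ker ∂_1 − rank ∂_2 = (3 − 2) − 0 = 1, and there is no ∂_2, so H_1 ≅ Z.

(K is a triangulation of the circle S^1.)

H_0 ≅ Z,  H_1 ≅ Z.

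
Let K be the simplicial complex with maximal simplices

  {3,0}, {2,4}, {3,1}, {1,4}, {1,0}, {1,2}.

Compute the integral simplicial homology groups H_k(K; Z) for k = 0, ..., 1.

H_0 = Z,  H_1 = Z^2.

K has 5 vertices, 6 edges.
rank ∂_0 = 0, rank ∂_1 = 4 ⇒ b_0 = 5 − 0 − 4 = 1; all invariant factors of ∂_1 are 1 so no torsion. So H_0 ≅ Z.
rank ∂_1 = 4, rank ∂_2 = 0 ⇒ b_1 = 6 − 4 − 0 = 2. So H_1 ≅ Z^2.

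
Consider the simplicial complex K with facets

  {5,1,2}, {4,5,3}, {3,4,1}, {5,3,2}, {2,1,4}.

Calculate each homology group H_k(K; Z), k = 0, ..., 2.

Fix the vertex order 1 < 2 < 3 < 4 < 5 and write every simplex with vertices in increasing order. Then dim K = 2 and the simplices of K are:

  0-simplices (5): [1], [2], [3], [4], [5]
  1-simplices (10): [1,2], [1,3], [1,4], [1,5], [2,3], [2,4], [2,5], [3,4], [3,5], [4,5]
  2-simplices (5): [1,2,4], [1,2,5], [1,3,4], [2,3,5], [3,4,5]

so the chain groups are C_0 ≅ Z^5, C_1 ≅ Z^10, C_2 ≅ Z^5.

The boundary map ∂_1: C_1 → C_0 sends each edge [p,q] (with p < q) to q − p.
The resulting 5×10 matrix has rank 4, and its Smith normal form has invariant factors (1,1,1,1).

Boundary ∂_2: C_2 → C_1 maps a triangle to the signed sum of its edges. For instance
  ∂[3,4,5] = [4,5] − [3,5] + [3,4],
  ∂[2,3,5] = [3,5] − [2,5] + [2,3].
As a 10×5 matrix over Z this has rank 5, with invariant factors (1,1,1,1,1).

Reading off H_k = ker ∂_k / im ∂_{k+1}:

  H_0: rank C_0 − rank ∂_1 = 5 − 4 = 1, and the invariant factors of ∂_1 are all 1, so H_0 = Z.
  H_1: rank ker ∂_1 − rank ∂_2 = (10 − 4) − 5 = 1, and the invariant factors of ∂_2 are all 1, so H_1 = Z.
  H_2: rank ker ∂_2 − rank ∂_3 = (5 − 5) − 0 = 0, and there is no ∂_3, so H_2 = 0.

As a check, the Euler characteristic is 5 − 10 + 5 = 0, which agrees with 1 − 1 + 0 = 0.

H_0 = Z,  H_1 = Z,  H_2 = 0.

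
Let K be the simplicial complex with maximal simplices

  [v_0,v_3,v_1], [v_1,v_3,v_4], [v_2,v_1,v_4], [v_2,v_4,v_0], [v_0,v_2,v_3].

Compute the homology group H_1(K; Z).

H_1 = Z.

Order the vertices as v_0 < v_1 < v_2 < v_3 < v_4. Listing each simplex with vertices in this order, K has dimension 2 with simplices:

  0-simplices (5): [v_0], [v_1], [v_2], [v_3], [v_4]
  1-simplices (10): [v_0,v_1], [v_0,v_2], [v_0,v_3], [v_0,v_4], [v_1,v_2], [v_1,v_3], [v_1,v_4], [v_2,v_3], [v_2,v_4], [v_3,v_4]
  2-simplices (5): [v_0,v_1,v_3], [v_0,v_2,v_3], [v_0,v_2,v_4], [v_1,v_2,v_4], [v_1,v_3,v_4]

Hence C_0 ≅ Z^5, C_1 ≅ Z^10, C_2 ≅ Z^5.

The boundary map ∂_1: C_1 → C_0 sends each edge [p,q] (with p < q) to q − p. For instance
  ∂[v_2,v_4] = [v_4] − [v_2].
The resulting 5×10 matrix has rank 4, and its Smith normal form has invariant factors (1,1,1,1).

The boundary map ∂_2: C_2 → C_1 sends each 2-simplex [p,q,r] to [q,r] − [p,r] + [p,q]. For instance
  ∂[v_0,v_1,v_3] = [v_1,v_3] − [v_0,v_3] + [v_0,v_1],
  ∂[v_0,v_2,v_4] = [v_2,v_4] − [v_0,v_4] + [v_0,v_2].
As a 10×5 matrix over Z this has rank 5, with invariant factors (1,1,1,1,1).

Now H_k = ker ∂_k / im ∂_{k+1}, so:

  H_1: rank ker ∂_1 − rank ∂_2 = (10 − 4) − 5 = 1, and the invariant factors of ∂_2 are all 1, so H_1 = Z.

(K is a triangulation of the Möbius band.)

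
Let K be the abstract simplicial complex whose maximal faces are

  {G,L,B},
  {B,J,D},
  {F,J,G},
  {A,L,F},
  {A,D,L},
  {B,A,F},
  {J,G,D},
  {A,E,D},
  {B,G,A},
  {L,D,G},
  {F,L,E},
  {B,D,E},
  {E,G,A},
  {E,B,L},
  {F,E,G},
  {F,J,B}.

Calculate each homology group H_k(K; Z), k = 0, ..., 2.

H_0 ≅ Z,  H_1 ≅ Z^2,  H_2 ≅ Z.

K has 8 vertices, 24 edges, 16 triangles.
rank ∂_0 = 0, rank ∂_1 = 7 ⇒ b_0 = 8 − 0 − 7 = 1; all invariant factors of ∂_1 are 1 so no torsion. So H_0 = Z.
rank ∂_1 = 7, rank ∂_2 = 15 ⇒ b_1 = 24 − 7 − 15 = 2; all invariant factors of ∂_2 are 1 so no torsion. So H_1 = Z^2.
rank ∂_2 = 15, rank ∂_3 = 0 ⇒ b_2 = 16 − 15 − 0 = 1. So H_2 = Z.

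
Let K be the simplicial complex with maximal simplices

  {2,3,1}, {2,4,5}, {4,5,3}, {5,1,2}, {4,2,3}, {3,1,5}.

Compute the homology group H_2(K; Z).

H_2 ≅ Z.

Fix the vertex order 1 < 2 < 3 < 4 < 5 and write every simplex with vertices in increasing order. Then dim K = 2 and the simplices of K are:

  0-simplices (5): [1], [2], [3], [4], [5]
  1-simplices (9): [1,2], [1,3], [1,5], [2,3], [2,4], [2,5], [3,4], [3,5], [4,5]
  2-simplices (6): [1,2,3], [1,2,5], [1,3,5], [2,3,4], [2,4,5], [3,4,5]

Hence C_0 ≅ Z^5, C_1 ≅ Z^9, C_2 ≅ Z^6.

The boundary map ∂_1: C_1 → C_0 sends each edge [p,q] (with p < q) to q − p. For instance
  ∂[1,3] = [3] − [1].
The resulting 5×9 matrix has rank 4, and its Smith normal form has invariant factors (1,1,1,1).

The boundary map ∂_2: C_2 → C_1 maps a triangle to the signed sum of its edges. For instance
  ∂[1,2,5] = [2,5] − [1,5] + [1,2],
  ∂[2,3,4] = [3,4] − [2,4] + [2,3].
As a 9×6 matrix over Z this has rank 5, with invariant factors (1,1,1,1,1).

Now H_k = ker ∂_k / im ∂_{k+1}, so:

  H_2: rank ker ∂_2 − rank ∂_3 = (6 − 5) − 0 = 1, and there is no ∂_3, so H_2 ≅ Z.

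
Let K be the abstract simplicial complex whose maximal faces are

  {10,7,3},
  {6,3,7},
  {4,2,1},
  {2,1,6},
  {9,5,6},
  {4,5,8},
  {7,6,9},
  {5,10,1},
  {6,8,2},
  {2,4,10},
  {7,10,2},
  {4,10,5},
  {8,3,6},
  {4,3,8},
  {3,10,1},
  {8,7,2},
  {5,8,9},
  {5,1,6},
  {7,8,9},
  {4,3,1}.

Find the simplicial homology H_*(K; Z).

H_0 ≅ Z,  H_1 ≅ Z × Z/2,  H_2 = 0.

We work with the vertex ordering 1 < 2 < 3 < 4 < 5 < 6 < 7 < 8 < 9 < 10. The simplices of K, each written with vertices in increasing order, are:

  0-simplices (10): [1], [2], [3], [4], [5], [6], [7], [8], [9], [10]
  1-simplices (30): (30 of them)
  2-simplices (20): (20 of them)

giving chain groups C_0 ≅ Z^10, C_1 ≅ Z^30, C_2 ≅ Z^20.

Boundary ∂_1: C_1 → C_0 maps an edge to its endpoints' difference, ∂[p,q] = q − p. For instance
  ∂[5,8] = [8] − [5].
As a 10×30 matrix over Z this has rank 9, with invariant factors (1,1,1,1,1,1,1,1,1).

∂_2: C_2 → C_1 maps a triangle to the signed sum of its edges. For instance
  ∂[3,4,8] = [4,8] − [3,8] + [3,4],
  ∂[7,8,9] = [8,9] − [7,9] + [7,8].
As a 30×20 matrix over Z this has rank 20, with invariant factors (1,1,1,1,1,1,1,1,1,1,1,1,1,1,1,1,1,1,1,2).

Now H_k = ker ∂_k / im ∂_{k+1}, so:

  H_0: rank C_0 − rank ∂_1 = 10 − 9 = 1, and the invariant factors of ∂_1 are all 1, so H_0 ≅ Z.
  H_1: rank ker ∂_1 − rank ∂_2 = (30 − 9) − 20 = 1, and ∂_2 has invariant factor 2 > 1, so H_1 ≅ Z × Z/2.
  H_2: rank ker ∂_2 − rank ∂_3 = (20 − 20) − 0 = 0, and there is no ∂_3, so H_2 ≅ 0.

(K is a triangulation of the Klein bottle.)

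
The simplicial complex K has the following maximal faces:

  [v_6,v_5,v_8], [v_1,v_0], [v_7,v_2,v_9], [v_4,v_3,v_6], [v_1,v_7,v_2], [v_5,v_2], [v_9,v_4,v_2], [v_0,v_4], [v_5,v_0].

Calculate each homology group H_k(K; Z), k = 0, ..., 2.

H_0 ≅ Z,  H_1 ≅ Z^3,  H_2 = 0.

Take the total order v_0 < v_1 < v_2 < v_3 < v_4 < v_5 < v_6 < v_7 < v_8 < v_9 on the vertex set. Then K (dimension 2) consists of the simplices:

  0-simplices (10): [v_0], [v_1], [v_2], [v_3], [v_4], [v_5], [v_6], [v_7], [v_8], [v_9]
  1-simplices (17): (17 of them)
  2-simplices (5): [v_1,v_2,v_7], [v_2,v_4,v_9], [v_2,v_7,v_9], [v_3,v_4,v_6], [v_5,v_6,v_8]

giving chain groups C_0 ≅ Z^10, C_1 ≅ Z^17, C_2 ≅ Z^5.

The boundary map ∂_1: C_1 → C_0 sends each edge [p,q] (with p < q) to q − p.
The resulting 10×17 matrix has rank 9, and its Smith normal form has invariant factors (1,1,1,1,1,1,1,1,1).

Boundary ∂_2: C_2 → C_1 sends each 2-simplex [p,q,r] to [q,r] − [p,r] + [p,q]. For instance
  ∂[v_2,v_4,v_9] = [v_4,v_9] − [v_2,v_9] + [v_2,v_4],
  ∂[v_1,v_2,v_7] = [v_2,v_7] − [v_1,v_7] + [v_1,v_2].
The 17×5 boundary matrix has rank 5 and Smith normal form diag(1,1,1,1,1).

Now H_k = ker ∂_k / im ∂_{k+1}, so:

  H_0: rank C_0 − rank ∂_1 = 10 − 9 = 1, and the invariant factors of ∂_1 are all 1, so H_0 = Z.
  H_1: rank ker ∂_1 − rank ∂_2 = (17 − 9) − 5 = 3, and the invariant factors of ∂_2 are all 1, so H_1 = Z^3.
  H_2: rank ker ∂_2 − rank ∂_3 = (5 − 5) − 0 = 0, and there is no ∂_3, so H_2 = 0.

As a check, the Euler characteristic is 10 − 17 + 5 = -2, which agrees with 1 − 3 + 0 = -2.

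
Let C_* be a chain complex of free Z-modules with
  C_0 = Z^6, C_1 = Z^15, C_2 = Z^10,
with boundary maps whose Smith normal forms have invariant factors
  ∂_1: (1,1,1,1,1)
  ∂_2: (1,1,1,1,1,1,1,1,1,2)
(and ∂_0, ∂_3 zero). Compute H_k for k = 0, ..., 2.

H_0: b_0 = 6 − 0 − 5 = 1; torsion from ∂_1 factors > 1: none. So H_0 ≅ Z.
H_1: b_1 = 15 − 5 − 10 = 0; torsion from ∂_2 factors > 1: [2]. So H_1 ≅ Z/2.
H_2: b_2 = 10 − 10 − 0 = 0; torsion from ∂_3 factors > 1: none. So H_2 ≅ 0.

H_0 ≅ Z,  H_1 ≅ Z/2,  H_2 = 0.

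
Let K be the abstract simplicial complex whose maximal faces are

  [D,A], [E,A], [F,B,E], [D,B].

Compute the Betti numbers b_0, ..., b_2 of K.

We work with the vertex ordering A < B < D < E < F. The simplices of K, each written with vertices in increasing order, are:

  0-simplices (5): A, B, D, E, F
  1-simplices (6): AD, AE, BD, BE, BF, EF
  2-simplices (1): BEF

so the chain groups are C_0 ≅ Z^5, C_1 ≅ Z^6, C_2 ≅ Z^1.

The boundary map ∂_1: C_1 → C_0 sends each edge [p,q] (with p < q) to q − p. For instance
  ∂AE = E − A.
This gives a 5×6 integer matrix of rank 4; reducing to Smith normal form yields diagonal entries (1,1,1,1).

∂_2: C_2 → C_1 sends each 2-simplex [p,q,r] to [q,r] − [p,r] + [p,q]. For instance
  ∂BEF = EF − BF + BE.
This gives a 6×1 integer matrix of rank 1; reducing to Smith normal form yields diagonal entries (1).

From H_k ≅ ker(∂_k) / im(∂_{k+1}) we obtain:

  H_0: rank C_0 − rank ∂_1 = 5 − 4 = 1, and the invariant factors of ∂_1 are all 1, so H_0 = Z.
  H_1: rank ker ∂_1 − rank ∂_2 = (6 − 4) − 1 = 1, and the invariant factors of ∂_2 are all 1, so H_1 = Z.
  H_2: rank ker ∂_2 − rank ∂_3 = (1 − 1) − 0 = 0, and there is no ∂_3, so H_2 = 0.

Hence the Betti numbers are b_0 = 1, b_1 = 1, b_2 = 0.

b_0 = 1, b_1 = 1, b_2 = 0.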